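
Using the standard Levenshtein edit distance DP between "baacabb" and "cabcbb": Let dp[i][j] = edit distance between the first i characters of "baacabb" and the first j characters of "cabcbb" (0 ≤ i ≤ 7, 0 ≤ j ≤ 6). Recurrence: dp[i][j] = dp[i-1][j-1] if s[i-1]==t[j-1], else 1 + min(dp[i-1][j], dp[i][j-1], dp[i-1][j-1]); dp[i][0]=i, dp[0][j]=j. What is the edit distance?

   ''  c  a  b  c  b  b
''  0  1  2  3  4  5  6
 b  1  1  2  2  3  4  5
 a  2  2  1  2  3  4  5
 a  3  3  2  2  3  4  5
 c  4  3  3  3  2  3  4
 a  5  4  3  4  3  3  4
 b  6  5  4  3  4  3  3
 b  7  6  5  4  4  4  3

3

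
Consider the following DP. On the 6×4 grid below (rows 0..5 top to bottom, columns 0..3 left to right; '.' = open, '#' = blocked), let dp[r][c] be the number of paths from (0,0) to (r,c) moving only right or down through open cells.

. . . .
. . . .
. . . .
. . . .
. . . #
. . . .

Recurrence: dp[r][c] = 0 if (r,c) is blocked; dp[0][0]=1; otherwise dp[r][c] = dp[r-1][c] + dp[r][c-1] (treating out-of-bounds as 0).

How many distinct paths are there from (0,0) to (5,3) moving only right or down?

r\c   0   1   2   3
  0   1   1   1   1
  1   1   2   3   4
  2   1   3   6  10
  3   1   4  10  20
  4   1   5  15   0
  5   1   6  21  21

21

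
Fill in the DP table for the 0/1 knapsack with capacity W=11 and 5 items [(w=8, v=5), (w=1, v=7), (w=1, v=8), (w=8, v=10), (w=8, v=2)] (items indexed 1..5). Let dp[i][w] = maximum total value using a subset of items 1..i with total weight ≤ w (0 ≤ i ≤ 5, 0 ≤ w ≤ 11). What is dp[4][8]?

i\w   0   1   2   3   4   5   6   7   8   9  10  11
  0   0   0   0   0   0   0   0   0   0   0   0   0
  1   0   0   0   0   0   0   0   0   5   5   5   5
  2   0   7   7   7   7   7   7   7   7  12  12  12
  3   0   8  15  15  15  15  15  15  15  15  20  20
  4   0   8  15  15  15  15  15  15  15  18  25  25
  5   0   8  15  15  15  15  15  15  15  18  25  25

15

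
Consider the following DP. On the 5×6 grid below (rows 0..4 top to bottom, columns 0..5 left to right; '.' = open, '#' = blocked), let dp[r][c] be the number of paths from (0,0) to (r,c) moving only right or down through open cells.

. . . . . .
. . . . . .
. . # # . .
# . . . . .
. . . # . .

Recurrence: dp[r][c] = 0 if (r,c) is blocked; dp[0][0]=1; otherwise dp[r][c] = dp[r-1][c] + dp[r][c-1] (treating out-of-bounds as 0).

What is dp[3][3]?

3

r\c   0   1   2   3   4   5
  0   1   1   1   1   1   1
  1   1   2   3   4   5   6
  2   1   3   0   0   5  11
  3   0   3   3   3   8  19
  4   0   3   6   0   8  27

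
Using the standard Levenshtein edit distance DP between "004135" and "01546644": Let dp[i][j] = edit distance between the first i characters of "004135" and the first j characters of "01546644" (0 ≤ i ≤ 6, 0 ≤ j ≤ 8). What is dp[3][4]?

2

   ''  0  1  5  4  6  6  4  4
''  0  1  2  3  4  5  6  7  8
 0  1  0  1  2  3  4  5  6  7
 0  2  1  1  2  3  4  5  6  7
 4  3  2  2  2  2  3  4  5  6
 1  4  3  2  3  3  3  4  5  6
 3  5  4  3  3  4  4  4  5  6
 5  6  5  4  3  4  5  5  5  6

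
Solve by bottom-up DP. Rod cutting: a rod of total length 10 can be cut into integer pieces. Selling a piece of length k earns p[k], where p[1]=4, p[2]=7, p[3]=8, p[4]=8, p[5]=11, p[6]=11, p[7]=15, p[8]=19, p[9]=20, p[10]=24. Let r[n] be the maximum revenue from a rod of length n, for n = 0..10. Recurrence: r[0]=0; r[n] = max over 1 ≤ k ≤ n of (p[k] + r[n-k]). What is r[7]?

   n    0    1    2    3    4    5    6    7    8    9   10
r[n]    0    4    8   12   16   20   24   28   32   36   40

28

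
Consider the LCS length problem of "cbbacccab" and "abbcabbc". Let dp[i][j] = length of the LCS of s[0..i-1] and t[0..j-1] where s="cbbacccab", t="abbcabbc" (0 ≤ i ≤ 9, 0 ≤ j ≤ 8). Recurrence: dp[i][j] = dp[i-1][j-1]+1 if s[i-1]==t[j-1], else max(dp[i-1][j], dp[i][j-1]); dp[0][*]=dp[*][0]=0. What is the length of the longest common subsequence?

   ''  a  b  b  c  a  b  b  c
''  0  0  0  0  0  0  0  0  0
 c  0  0  0  0  1  1  1  1  1
 b  0  0  1  1  1  1  2  2  2
 b  0  0  1  2  2  2  2  3  3
 a  0  1  1  2  2  3  3  3  3
 c  0  1  1  2  3  3  3  3  4
 c  0  1  1  2  3  3  3  3  4
 c  0  1  1  2  3  3  3  3  4
 a  0  1  1  2  3  4  4  4  4
 b  0  1  2  2  3  4  5  5  5

5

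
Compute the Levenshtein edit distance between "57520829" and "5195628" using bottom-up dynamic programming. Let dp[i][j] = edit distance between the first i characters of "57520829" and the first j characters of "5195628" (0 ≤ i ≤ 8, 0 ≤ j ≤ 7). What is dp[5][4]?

4

   ''  5  1  9  5  6  2  8
''  0  1  2  3  4  5  6  7
 5  1  0  1  2  3  4  5  6
 7  2  1  1  2  3  4  5  6
 5  3  2  2  2  2  3  4  5
 2  4  3  3  3  3  3  3  4
 0  5  4  4  4  4  4  4  4
 8  6  5  5  5  5  5  5  4
 2  7  6  6  6  6  6  5  5
 9  8  7  7  6  7  7  6  6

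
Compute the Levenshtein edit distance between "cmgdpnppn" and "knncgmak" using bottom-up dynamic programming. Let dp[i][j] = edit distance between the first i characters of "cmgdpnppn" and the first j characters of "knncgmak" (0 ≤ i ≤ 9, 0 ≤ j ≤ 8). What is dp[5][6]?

6

   ''  k  n  n  c  g  m  a  k
''  0  1  2  3  4  5  6  7  8
 c  1  1  2  3  3  4  5  6  7
 m  2  2  2  3  4  4  4  5  6
 g  3  3  3  3  4  4  5  5  6
 d  4  4  4  4  4  5  5  6  6
 p  5  5  5  5  5  5  6  6  7
 n  6  6  5  5  6  6  6  7  7
 p  7  7  6  6  6  7  7  7  8
 p  8  8  7  7  7  7  8  8  8
 n  9  9  8  7  8  8  8  9  9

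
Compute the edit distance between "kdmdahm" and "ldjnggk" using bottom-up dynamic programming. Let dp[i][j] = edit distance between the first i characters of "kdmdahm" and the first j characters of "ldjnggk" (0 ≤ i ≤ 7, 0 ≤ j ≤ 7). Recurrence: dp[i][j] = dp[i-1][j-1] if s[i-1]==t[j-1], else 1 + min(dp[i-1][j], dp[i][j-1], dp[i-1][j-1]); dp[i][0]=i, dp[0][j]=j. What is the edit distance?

6

   ''  l  d  j  n  g  g  k
''  0  1  2  3  4  5  6  7
 k  1  1  2  3  4  5  6  6
 d  2  2  1  2  3  4  5  6
 m  3  3  2  2  3  4  5  6
 d  4  4  3  3  3  4  5  6
 a  5  5  4  4  4  4  5  6
 h  6  6  5  5  5  5  5  6
 m  7  7  6  6  6  6  6  6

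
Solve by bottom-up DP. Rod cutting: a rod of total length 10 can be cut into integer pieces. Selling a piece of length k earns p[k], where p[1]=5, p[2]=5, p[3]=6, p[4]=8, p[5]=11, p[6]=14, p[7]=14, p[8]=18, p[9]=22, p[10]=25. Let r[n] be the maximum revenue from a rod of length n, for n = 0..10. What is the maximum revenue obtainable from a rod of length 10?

   n    0    1    2    3    4    5    6    7    8    9   10
r[n]    0    5   10   15   20   25   30   35   40   45   50

50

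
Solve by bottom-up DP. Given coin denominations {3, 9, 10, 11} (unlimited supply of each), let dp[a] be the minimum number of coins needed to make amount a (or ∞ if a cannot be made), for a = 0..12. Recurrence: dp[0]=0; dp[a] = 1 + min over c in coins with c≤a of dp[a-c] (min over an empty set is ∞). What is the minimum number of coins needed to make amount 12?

2

 a  0  1  2  3  4  5  6  7  8  9 10 11 12
dp  0  -  -  1  -  -  2  -  -  1  1  1  2
(- denotes ∞ / unreachable)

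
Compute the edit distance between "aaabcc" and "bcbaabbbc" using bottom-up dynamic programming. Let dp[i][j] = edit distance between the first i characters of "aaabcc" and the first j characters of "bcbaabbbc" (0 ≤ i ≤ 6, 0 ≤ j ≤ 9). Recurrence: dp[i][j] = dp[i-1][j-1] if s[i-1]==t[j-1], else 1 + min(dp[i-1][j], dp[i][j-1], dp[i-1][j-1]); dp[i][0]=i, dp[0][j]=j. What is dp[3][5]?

3

   ''  b  c  b  a  a  b  b  b  c
''  0  1  2  3  4  5  6  7  8  9
 a  1  1  2  3  3  4  5  6  7  8
 a  2  2  2  3  3  3  4  5  6  7
 a  3  3  3  3  3  3  4  5  6  7
 b  4  3  4  3  4  4  3  4  5  6
 c  5  4  3  4  4  5  4  4  5  5
 c  6  5  4  4  5  5  5  5  5  5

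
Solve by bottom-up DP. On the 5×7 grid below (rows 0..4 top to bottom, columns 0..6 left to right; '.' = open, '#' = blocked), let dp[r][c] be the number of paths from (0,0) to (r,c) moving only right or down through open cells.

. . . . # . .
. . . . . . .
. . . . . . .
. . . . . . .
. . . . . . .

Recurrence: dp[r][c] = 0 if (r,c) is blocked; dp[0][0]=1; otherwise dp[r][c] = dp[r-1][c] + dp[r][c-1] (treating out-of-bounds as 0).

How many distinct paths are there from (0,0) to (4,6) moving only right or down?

195

r\c   0   1   2   3   4   5   6
  0   1   1   1   1   0   0   0
  1   1   2   3   4   4   4   4
  2   1   3   6  10  14  18  22
  3   1   4  10  20  34  52  74
  4   1   5  15  35  69 121 195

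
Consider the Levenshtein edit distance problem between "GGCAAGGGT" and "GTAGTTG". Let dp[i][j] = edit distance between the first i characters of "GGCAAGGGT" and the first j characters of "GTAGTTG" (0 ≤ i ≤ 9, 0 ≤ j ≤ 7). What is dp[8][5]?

5

   ''  G  T  A  G  T  T  G
''  0  1  2  3  4  5  6  7
 G  1  0  1  2  3  4  5  6
 G  2  1  1  2  2  3  4  5
 C  3  2  2  2  3  3  4  5
 A  4  3  3  2  3  4  4  5
 A  5  4  4  3  3  4  5  5
 G  6  5  5  4  3  4  5  5
 G  7  6  6  5  4  4  5  5
 G  8  7  7  6  5  5  5  5
 T  9  8  7  7  6  5  5  6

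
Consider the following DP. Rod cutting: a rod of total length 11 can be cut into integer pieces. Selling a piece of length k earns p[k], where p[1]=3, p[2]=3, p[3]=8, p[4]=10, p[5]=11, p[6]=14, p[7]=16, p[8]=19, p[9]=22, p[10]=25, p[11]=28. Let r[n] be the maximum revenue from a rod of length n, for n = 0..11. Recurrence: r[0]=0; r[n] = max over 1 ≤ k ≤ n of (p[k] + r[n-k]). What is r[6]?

18

   n    0    1    2    3    4    5    6    7    8    9   10   11
r[n]    0    3    6    9   12   15   18   21   24   27   30   33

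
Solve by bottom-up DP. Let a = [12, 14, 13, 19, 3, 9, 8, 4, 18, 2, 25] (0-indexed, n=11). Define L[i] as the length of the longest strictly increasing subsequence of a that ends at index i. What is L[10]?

4

   i    0    1    2    3    4    5    6    7    8    9   10
a[i]   12   14   13   19    3    9    8    4   18    2   25
L[i]    1    2    2    3    1    2    2    2    3    1    4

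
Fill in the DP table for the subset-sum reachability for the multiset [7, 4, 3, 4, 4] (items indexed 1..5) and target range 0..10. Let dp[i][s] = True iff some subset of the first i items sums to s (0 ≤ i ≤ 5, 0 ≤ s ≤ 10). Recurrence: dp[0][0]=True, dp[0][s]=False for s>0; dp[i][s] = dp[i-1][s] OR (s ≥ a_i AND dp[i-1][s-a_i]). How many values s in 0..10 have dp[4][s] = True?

i\s   0   1   2   3   4   5   6   7   8   9  10
  0   T   F   F   F   F   F   F   F   F   F   F
  1   T   F   F   F   F   F   F   T   F   F   F
  2   T   F   F   F   T   F   F   T   F   F   F
  3   T   F   F   T   T   F   F   T   F   F   T
  4   T   F   F   T   T   F   F   T   T   F   T
  5   T   F   F   T   T   F   F   T   T   F   T

6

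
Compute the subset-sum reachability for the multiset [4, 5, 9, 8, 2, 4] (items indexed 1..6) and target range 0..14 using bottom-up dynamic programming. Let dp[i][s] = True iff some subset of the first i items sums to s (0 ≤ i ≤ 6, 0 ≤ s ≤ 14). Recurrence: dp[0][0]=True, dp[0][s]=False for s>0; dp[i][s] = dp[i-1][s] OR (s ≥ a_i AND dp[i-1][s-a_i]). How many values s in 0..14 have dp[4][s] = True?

i\s   0   1   2   3   4   5   6   7   8   9  10  11  12  13  14
  0   T   F   F   F   F   F   F   F   F   F   F   F   F   F   F
  1   T   F   F   F   T   F   F   F   F   F   F   F   F   F   F
  2   T   F   F   F   T   T   F   F   F   T   F   F   F   F   F
  3   T   F   F   F   T   T   F   F   F   T   F   F   F   T   T
  4   T   F   F   F   T   T   F   F   T   T   F   F   T   T   T
  5   T   F   T   F   T   T   T   T   T   T   T   T   T   T   T
  6   T   F   T   F   T   T   T   T   T   T   T   T   T   T   T

8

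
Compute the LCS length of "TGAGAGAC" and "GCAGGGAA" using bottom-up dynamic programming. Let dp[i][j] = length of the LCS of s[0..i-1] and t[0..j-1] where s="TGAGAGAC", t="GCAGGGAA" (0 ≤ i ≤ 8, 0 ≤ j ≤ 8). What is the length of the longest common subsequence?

5

   ''  G  C  A  G  G  G  A  A
''  0  0  0  0  0  0  0  0  0
 T  0  0  0  0  0  0  0  0  0
 G  0  1  1  1  1  1  1  1  1
 A  0  1  1  2  2  2  2  2  2
 G  0  1  1  2  3  3  3  3  3
 A  0  1  1  2  3  3  3  4  4
 G  0  1  1  2  3  4  4  4  4
 A  0  1  1  2  3  4  4  5  5
 C  0  1  2  2  3  4  4  5  5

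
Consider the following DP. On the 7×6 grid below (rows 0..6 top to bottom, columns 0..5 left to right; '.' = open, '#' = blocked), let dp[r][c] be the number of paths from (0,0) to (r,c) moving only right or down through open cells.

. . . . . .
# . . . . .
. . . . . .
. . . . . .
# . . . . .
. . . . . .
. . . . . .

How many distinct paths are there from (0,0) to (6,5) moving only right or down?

r\c   0   1   2   3   4   5
  0   1   1   1   1   1   1
  1   0   1   2   3   4   5
  2   0   1   3   6  10  15
  3   0   1   4  10  20  35
  4   0   1   5  15  35  70
  5   0   1   6  21  56 126
  6   0   1   7  28  84 210

210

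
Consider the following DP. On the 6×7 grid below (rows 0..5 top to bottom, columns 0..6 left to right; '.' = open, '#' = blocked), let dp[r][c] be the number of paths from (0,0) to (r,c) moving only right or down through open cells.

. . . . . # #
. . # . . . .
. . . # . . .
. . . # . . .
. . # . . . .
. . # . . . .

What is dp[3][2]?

r\c   0   1   2   3   4   5   6
  0   1   1   1   1   1   0   0
  1   1   2   0   1   2   2   2
  2   1   3   3   0   2   4   6
  3   1   4   7   0   2   6  12
  4   1   5   0   0   2   8  20
  5   1   6   0   0   2  10  30

7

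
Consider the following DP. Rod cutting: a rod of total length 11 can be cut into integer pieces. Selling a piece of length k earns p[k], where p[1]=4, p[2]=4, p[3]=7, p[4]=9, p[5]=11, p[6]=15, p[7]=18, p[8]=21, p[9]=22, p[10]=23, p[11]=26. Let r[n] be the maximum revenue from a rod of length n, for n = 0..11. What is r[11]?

   n    0    1    2    3    4    5    6    7    8    9   10   11
r[n]    0    4    8   12   16   20   24   28   32   36   40   44

44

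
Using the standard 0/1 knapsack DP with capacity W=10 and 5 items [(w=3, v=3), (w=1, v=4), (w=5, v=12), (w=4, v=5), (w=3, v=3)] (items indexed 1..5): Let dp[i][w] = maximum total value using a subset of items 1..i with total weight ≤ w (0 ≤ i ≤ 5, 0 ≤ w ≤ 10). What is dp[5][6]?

16

i\w   0   1   2   3   4   5   6   7   8   9  10
  0   0   0   0   0   0   0   0   0   0   0   0
  1   0   0   0   3   3   3   3   3   3   3   3
  2   0   4   4   4   7   7   7   7   7   7   7
  3   0   4   4   4   7  12  16  16  16  19  19
  4   0   4   4   4   7  12  16  16  16  19  21
  5   0   4   4   4   7  12  16  16  16  19  21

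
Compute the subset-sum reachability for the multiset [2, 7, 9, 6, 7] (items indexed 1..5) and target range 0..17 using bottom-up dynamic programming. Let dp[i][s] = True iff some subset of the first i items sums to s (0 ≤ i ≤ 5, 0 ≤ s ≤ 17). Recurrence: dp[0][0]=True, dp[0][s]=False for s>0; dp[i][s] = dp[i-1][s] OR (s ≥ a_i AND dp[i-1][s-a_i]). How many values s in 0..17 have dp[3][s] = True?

i\s   0   1   2   3   4   5   6   7   8   9  10  11  12  13  14  15  16  17
  0   T   F   F   F   F   F   F   F   F   F   F   F   F   F   F   F   F   F
  1   T   F   T   F   F   F   F   F   F   F   F   F   F   F   F   F   F   F
  2   T   F   T   F   F   F   F   T   F   T   F   F   F   F   F   F   F   F
  3   T   F   T   F   F   F   F   T   F   T   F   T   F   F   F   F   T   F
  4   T   F   T   F   F   F   T   T   T   T   F   T   F   T   F   T   T   T
  5   T   F   T   F   F   F   T   T   T   T   F   T   F   T   T   T   T   T

6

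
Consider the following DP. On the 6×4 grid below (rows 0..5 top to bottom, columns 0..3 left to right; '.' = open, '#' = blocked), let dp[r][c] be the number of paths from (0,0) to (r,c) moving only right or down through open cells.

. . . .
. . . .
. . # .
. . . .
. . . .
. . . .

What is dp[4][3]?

r\c   0   1   2   3
  0   1   1   1   1
  1   1   2   3   4
  2   1   3   0   4
  3   1   4   4   8
  4   1   5   9  17
  5   1   6  15  32

17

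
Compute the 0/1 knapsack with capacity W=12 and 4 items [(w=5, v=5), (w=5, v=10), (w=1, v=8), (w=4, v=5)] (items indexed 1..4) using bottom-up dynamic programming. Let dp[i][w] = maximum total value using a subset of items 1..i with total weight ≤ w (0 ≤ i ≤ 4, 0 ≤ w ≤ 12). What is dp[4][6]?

18

i\w   0   1   2   3   4   5   6   7   8   9  10  11  12
  0   0   0   0   0   0   0   0   0   0   0   0   0   0
  1   0   0   0   0   0   5   5   5   5   5   5   5   5
  2   0   0   0   0   0  10  10  10  10  10  15  15  15
  3   0   8   8   8   8  10  18  18  18  18  18  23  23
  4   0   8   8   8   8  13  18  18  18  18  23  23  23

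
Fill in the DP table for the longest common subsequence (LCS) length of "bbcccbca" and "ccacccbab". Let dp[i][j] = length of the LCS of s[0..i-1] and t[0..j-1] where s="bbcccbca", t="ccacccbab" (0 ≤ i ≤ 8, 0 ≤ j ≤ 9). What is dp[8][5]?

4

   ''  c  c  a  c  c  c  b  a  b
''  0  0  0  0  0  0  0  0  0  0
 b  0  0  0  0  0  0  0  1  1  1
 b  0  0  0  0  0  0  0  1  1  2
 c  0  1  1  1  1  1  1  1  1  2
 c  0  1  2  2  2  2  2  2  2  2
 c  0  1  2  2  3  3  3  3  3  3
 b  0  1  2  2  3  3  3  4  4  4
 c  0  1  2  2  3  4  4  4  4  4
 a  0  1  2  3  3  4  4  4  5  5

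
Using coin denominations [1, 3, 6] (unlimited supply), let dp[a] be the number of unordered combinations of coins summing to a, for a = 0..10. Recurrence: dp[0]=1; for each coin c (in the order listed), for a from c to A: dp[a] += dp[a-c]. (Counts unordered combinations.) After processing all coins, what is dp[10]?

6

after  coin     0     1     2     3     4     5     6     7     8     9    10
          1     1     1     1     1     1     1     1     1     1     1     1
          3     1     1     1     2     2     2     3     3     3     4     4
          6     1     1     1     2     2     2     4     4     4     6     6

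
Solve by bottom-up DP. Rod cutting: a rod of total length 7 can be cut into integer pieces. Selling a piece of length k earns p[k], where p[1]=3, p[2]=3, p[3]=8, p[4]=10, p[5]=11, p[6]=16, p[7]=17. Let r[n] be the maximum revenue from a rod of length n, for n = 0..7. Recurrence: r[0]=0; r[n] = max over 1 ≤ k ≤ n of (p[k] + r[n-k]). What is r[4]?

12

   n    0    1    2    3    4    5    6    7
r[n]    0    3    6    9   12   15   18   21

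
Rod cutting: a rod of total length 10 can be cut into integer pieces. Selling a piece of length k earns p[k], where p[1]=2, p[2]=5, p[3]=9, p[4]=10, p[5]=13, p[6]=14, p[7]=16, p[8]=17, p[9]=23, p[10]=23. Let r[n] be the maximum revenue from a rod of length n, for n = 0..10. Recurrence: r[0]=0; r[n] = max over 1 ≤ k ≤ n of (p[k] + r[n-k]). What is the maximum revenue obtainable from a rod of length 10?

   n    0    1    2    3    4    5    6    7    8    9   10
r[n]    0    2    5    9   11   14   18   20   23   27   29

29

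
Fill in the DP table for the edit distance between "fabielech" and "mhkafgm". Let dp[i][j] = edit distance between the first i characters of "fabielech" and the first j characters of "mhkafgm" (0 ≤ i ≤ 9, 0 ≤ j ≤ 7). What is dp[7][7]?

7

   ''  m  h  k  a  f  g  m
''  0  1  2  3  4  5  6  7
 f  1  1  2  3  4  4  5  6
 a  2  2  2  3  3  4  5  6
 b  3  3  3  3  4  4  5  6
 i  4  4  4  4  4  5  5  6
 e  5  5  5  5  5  5  6  6
 l  6  6  6  6  6  6  6  7
 e  7  7  7  7  7  7  7  7
 c  8  8  8  8  8  8  8  8
 h  9  9  8  9  9  9  9  9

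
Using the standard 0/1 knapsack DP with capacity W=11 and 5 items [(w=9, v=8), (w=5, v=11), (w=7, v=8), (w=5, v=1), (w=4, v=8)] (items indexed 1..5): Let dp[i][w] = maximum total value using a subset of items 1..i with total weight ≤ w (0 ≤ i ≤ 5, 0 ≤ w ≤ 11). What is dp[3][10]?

11

i\w   0   1   2   3   4   5   6   7   8   9  10  11
  0   0   0   0   0   0   0   0   0   0   0   0   0
  1   0   0   0   0   0   0   0   0   0   8   8   8
  2   0   0   0   0   0  11  11  11  11  11  11  11
  3   0   0   0   0   0  11  11  11  11  11  11  11
  4   0   0   0   0   0  11  11  11  11  11  12  12
  5   0   0   0   0   8  11  11  11  11  19  19  19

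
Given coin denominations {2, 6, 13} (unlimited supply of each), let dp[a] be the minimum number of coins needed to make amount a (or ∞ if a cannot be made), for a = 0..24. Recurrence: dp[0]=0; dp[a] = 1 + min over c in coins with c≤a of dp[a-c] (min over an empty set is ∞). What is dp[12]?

2

 a  0  1  2  3  4  5  6  7  8  9 10 11 12 13 14 15 16 17 18 19 20 21 22 23 24
dp  0  -  1  -  2  -  1  -  2  -  3  -  2  1  3  2  4  3  3  2  4  3  5  4  4
(- denotes ∞ / unreachable)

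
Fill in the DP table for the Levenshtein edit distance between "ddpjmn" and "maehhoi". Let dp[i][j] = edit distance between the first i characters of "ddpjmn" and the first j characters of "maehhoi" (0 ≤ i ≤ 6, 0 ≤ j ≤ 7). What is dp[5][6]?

6

   ''  m  a  e  h  h  o  i
''  0  1  2  3  4  5  6  7
 d  1  1  2  3  4  5  6  7
 d  2  2  2  3  4  5  6  7
 p  3  3  3  3  4  5  6  7
 j  4  4  4  4  4  5  6  7
 m  5  4  5  5  5  5  6  7
 n  6  5  5  6  6  6  6  7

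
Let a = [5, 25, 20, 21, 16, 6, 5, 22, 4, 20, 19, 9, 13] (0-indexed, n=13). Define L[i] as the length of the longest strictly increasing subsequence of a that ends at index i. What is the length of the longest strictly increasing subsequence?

4

   i    0    1    2    3    4    5    6    7    8    9   10   11   12
a[i]    5   25   20   21   16    6    5   22    4   20   19    9   13
L[i]    1    2    2    3    2    2    1    4    1    3    3    3    4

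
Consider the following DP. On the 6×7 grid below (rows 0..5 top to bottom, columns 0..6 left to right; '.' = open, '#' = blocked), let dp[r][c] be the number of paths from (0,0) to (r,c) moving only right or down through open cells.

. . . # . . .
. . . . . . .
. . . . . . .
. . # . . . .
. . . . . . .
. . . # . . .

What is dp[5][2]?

11

r\c   0   1   2   3   4   5   6
  0   1   1   1   0   0   0   0
  1   1   2   3   3   3   3   3
  2   1   3   6   9  12  15  18
  3   1   4   0   9  21  36  54
  4   1   5   5  14  35  71 125
  5   1   6  11   0  35 106 231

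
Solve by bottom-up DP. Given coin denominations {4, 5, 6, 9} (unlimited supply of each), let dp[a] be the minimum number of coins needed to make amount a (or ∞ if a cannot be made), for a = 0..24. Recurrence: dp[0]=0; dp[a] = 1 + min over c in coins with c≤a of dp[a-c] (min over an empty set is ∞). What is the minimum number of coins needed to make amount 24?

3

 a  0  1  2  3  4  5  6  7  8  9 10 11 12 13 14 15 16 17 18 19 20 21 22 23 24
dp  0  -  -  -  1  1  1  -  2  1  2  2  2  2  2  2  3  3  2  3  3  3  3  3  3
(- denotes ∞ / unreachable)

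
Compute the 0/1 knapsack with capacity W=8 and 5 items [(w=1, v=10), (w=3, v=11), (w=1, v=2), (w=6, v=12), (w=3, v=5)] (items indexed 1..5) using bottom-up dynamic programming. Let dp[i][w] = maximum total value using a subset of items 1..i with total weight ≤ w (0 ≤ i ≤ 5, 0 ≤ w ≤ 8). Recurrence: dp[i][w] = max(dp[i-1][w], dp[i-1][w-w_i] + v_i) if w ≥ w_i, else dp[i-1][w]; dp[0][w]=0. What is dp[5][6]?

23

i\w   0   1   2   3   4   5   6   7   8
  0   0   0   0   0   0   0   0   0   0
  1   0  10  10  10  10  10  10  10  10
  2   0  10  10  11  21  21  21  21  21
  3   0  10  12  12  21  23  23  23  23
  4   0  10  12  12  21  23  23  23  24
  5   0  10  12  12  21  23  23  26  28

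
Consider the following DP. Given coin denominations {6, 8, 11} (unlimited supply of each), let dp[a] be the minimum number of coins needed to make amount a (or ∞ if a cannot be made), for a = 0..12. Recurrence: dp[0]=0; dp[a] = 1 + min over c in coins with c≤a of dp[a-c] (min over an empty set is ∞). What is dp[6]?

1

 a  0  1  2  3  4  5  6  7  8  9 10 11 12
dp  0  -  -  -  -  -  1  -  1  -  -  1  2
(- denotes ∞ / unreachable)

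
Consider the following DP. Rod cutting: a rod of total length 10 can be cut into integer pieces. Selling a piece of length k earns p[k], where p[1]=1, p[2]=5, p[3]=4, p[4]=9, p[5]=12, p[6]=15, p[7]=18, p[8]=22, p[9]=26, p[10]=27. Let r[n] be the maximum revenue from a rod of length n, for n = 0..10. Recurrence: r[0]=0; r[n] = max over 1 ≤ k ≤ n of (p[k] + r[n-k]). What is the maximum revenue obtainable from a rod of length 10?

   n    0    1    2    3    4    5    6    7    8    9   10
r[n]    0    1    5    6   10   12   15   18   22   26   27

27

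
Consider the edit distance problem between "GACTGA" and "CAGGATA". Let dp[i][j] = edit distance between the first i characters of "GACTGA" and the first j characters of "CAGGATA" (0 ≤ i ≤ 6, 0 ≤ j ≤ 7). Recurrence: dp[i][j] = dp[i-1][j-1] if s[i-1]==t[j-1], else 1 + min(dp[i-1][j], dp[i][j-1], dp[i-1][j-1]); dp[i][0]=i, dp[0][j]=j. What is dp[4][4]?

3

   ''  C  A  G  G  A  T  A
''  0  1  2  3  4  5  6  7
 G  1  1  2  2  3  4  5  6
 A  2  2  1  2  3  3  4  5
 C  3  2  2  2  3  4  4  5
 T  4  3  3  3  3  4  4  5
 G  5  4  4  3  3  4  5  5
 A  6  5  4  4  4  3  4  5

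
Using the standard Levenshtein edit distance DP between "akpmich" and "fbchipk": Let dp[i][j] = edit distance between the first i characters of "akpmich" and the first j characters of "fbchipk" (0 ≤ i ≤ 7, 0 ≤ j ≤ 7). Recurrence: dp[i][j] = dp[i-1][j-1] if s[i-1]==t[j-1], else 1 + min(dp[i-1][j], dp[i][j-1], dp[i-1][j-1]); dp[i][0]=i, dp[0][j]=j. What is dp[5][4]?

5

   ''  f  b  c  h  i  p  k
''  0  1  2  3  4  5  6  7
 a  1  1  2  3  4  5  6  7
 k  2  2  2  3  4  5  6  6
 p  3  3  3  3  4  5  5  6
 m  4  4  4  4  4  5  6  6
 i  5  5  5  5  5  4  5  6
 c  6  6  6  5  6  5  5  6
 h  7  7  7  6  5  6  6  6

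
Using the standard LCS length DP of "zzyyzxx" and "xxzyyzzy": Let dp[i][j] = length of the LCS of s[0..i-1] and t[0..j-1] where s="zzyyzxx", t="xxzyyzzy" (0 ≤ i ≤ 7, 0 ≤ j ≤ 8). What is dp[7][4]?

2

   ''  x  x  z  y  y  z  z  y
''  0  0  0  0  0  0  0  0  0
 z  0  0  0  1  1  1  1  1  1
 z  0  0  0  1  1  1  2  2  2
 y  0  0  0  1  2  2  2  2  3
 y  0  0  0  1  2  3  3  3  3
 z  0  0  0  1  2  3  4  4  4
 x  0  1  1  1  2  3  4  4  4
 x  0  1  2  2  2  3  4  4  4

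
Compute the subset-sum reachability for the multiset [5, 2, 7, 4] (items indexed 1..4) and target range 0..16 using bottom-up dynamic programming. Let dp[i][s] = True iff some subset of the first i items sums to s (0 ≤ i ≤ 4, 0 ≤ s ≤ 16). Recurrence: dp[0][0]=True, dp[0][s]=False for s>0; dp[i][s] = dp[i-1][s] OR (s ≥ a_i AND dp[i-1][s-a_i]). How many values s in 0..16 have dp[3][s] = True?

7

i\s   0   1   2   3   4   5   6   7   8   9  10  11  12  13  14  15  16
  0   T   F   F   F   F   F   F   F   F   F   F   F   F   F   F   F   F
  1   T   F   F   F   F   T   F   F   F   F   F   F   F   F   F   F   F
  2   T   F   T   F   F   T   F   T   F   F   F   F   F   F   F   F   F
  3   T   F   T   F   F   T   F   T   F   T   F   F   T   F   T   F   F
  4   T   F   T   F   T   T   T   T   F   T   F   T   T   T   T   F   T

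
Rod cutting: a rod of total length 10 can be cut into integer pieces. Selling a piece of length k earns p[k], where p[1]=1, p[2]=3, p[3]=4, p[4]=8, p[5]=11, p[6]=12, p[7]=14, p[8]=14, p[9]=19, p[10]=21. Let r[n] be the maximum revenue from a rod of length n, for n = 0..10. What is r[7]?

14

   n    0    1    2    3    4    5    6    7    8    9   10
r[n]    0    1    3    4    8   11   12   14   16   19   22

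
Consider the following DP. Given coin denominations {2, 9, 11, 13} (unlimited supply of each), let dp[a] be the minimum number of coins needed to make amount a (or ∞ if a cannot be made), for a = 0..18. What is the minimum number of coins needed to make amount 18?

 a  0  1  2  3  4  5  6  7  8  9 10 11 12 13 14 15 16 17 18
dp  0  -  1  -  2  -  3  -  4  1  5  1  6  1  7  2  8  3  2
(- denotes ∞ / unreachable)

2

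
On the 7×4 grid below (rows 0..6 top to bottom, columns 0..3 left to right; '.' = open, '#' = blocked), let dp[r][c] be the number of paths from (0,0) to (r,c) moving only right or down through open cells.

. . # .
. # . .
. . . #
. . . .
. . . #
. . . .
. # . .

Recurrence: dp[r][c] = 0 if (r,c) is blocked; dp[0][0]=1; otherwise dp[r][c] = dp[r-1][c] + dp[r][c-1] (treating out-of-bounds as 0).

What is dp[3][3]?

r\c   0   1   2   3
  0   1   1   0   0
  1   1   0   0   0
  2   1   1   1   0
  3   1   2   3   3
  4   1   3   6   0
  5   1   4  10  10
  6   1   0  10  20

3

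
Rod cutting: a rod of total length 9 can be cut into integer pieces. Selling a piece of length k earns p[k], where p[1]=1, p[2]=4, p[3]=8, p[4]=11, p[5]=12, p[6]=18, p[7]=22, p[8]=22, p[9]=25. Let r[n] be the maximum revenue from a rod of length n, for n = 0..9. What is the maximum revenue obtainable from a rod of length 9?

26

   n    0    1    2    3    4    5    6    7    8    9
r[n]    0    1    4    8   11   12   18   22   23   26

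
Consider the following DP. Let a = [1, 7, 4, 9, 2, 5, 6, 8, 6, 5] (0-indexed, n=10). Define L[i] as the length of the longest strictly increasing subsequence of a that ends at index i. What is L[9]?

   i    0    1    2    3    4    5    6    7    8    9
a[i]    1    7    4    9    2    5    6    8    6    5
L[i]    1    2    2    3    2    3    4    5    4    3

3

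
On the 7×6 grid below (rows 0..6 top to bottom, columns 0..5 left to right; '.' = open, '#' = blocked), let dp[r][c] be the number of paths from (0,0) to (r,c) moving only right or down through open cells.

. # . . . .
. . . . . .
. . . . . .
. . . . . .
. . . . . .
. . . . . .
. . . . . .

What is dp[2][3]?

r\c   0   1   2   3   4   5
  0   1   0   0   0   0   0
  1   1   1   1   1   1   1
  2   1   2   3   4   5   6
  3   1   3   6  10  15  21
  4   1   4  10  20  35  56
  5   1   5  15  35  70 126
  6   1   6  21  56 126 252

4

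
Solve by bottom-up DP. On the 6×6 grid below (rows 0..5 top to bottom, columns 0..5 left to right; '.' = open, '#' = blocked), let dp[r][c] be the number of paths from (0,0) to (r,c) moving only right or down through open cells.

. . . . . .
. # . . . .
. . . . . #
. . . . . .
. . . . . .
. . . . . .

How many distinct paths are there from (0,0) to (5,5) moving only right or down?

r\c   0   1   2   3   4   5
  0   1   1   1   1   1   1
  1   1   0   1   2   3   4
  2   1   1   2   4   7   0
  3   1   2   4   8  15  15
  4   1   3   7  15  30  45
  5   1   4  11  26  56 101

101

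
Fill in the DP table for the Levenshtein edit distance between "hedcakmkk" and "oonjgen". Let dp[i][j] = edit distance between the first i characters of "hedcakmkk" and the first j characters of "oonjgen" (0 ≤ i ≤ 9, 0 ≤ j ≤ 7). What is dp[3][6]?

   ''  o  o  n  j  g  e  n
''  0  1  2  3  4  5  6  7
 h  1  1  2  3  4  5  6  7
 e  2  2  2  3  4  5  5  6
 d  3  3  3  3  4  5  6  6
 c  4  4  4  4  4  5  6  7
 a  5  5  5  5  5  5  6  7
 k  6  6  6  6  6  6  6  7
 m  7  7  7  7  7  7  7  7
 k  8  8  8  8  8  8  8  8
 k  9  9  9  9  9  9  9  9

6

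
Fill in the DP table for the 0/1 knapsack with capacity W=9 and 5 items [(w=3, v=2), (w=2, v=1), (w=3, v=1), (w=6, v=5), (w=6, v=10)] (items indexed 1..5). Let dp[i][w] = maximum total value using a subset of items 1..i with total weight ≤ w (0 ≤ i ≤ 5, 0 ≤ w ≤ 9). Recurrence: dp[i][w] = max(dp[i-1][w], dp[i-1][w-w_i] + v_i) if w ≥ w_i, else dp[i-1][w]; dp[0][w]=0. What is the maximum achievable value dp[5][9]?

12

i\w   0   1   2   3   4   5   6   7   8   9
  0   0   0   0   0   0   0   0   0   0   0
  1   0   0   0   2   2   2   2   2   2   2
  2   0   0   1   2   2   3   3   3   3   3
  3   0   0   1   2   2   3   3   3   4   4
  4   0   0   1   2   2   3   5   5   6   7
  5   0   0   1   2   2   3  10  10  11  12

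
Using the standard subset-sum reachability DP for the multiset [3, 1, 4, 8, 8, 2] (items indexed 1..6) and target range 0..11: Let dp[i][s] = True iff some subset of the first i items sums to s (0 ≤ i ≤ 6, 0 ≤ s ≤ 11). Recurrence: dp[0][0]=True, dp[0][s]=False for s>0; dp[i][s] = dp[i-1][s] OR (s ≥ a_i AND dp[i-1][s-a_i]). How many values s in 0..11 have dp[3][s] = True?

i\s   0   1   2   3   4   5   6   7   8   9  10  11
  0   T   F   F   F   F   F   F   F   F   F   F   F
  1   T   F   F   T   F   F   F   F   F   F   F   F
  2   T   T   F   T   T   F   F   F   F   F   F   F
  3   T   T   F   T   T   T   F   T   T   F   F   F
  4   T   T   F   T   T   T   F   T   T   T   F   T
  5   T   T   F   T   T   T   F   T   T   T   F   T
  6   T   T   T   T   T   T   T   T   T   T   T   T

7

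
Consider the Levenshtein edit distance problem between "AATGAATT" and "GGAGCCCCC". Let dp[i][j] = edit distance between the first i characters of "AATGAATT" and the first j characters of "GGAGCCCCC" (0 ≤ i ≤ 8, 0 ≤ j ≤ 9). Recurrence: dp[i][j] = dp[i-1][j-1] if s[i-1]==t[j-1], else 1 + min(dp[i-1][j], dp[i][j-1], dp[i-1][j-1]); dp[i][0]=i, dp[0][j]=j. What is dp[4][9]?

   ''  G  G  A  G  C  C  C  C  C
''  0  1  2  3  4  5  6  7  8  9
 A  1  1  2  2  3  4  5  6  7  8
 A  2  2  2  2  3  4  5  6  7  8
 T  3  3  3  3  3  4  5  6  7  8
 G  4  3  3  4  3  4  5  6  7  8
 A  5  4  4  3  4  4  5  6  7  8
 A  6  5  5  4  4  5  5  6  7  8
 T  7  6  6  5  5  5  6  6  7  8
 T  8  7  7  6  6  6  6  7  7  8

8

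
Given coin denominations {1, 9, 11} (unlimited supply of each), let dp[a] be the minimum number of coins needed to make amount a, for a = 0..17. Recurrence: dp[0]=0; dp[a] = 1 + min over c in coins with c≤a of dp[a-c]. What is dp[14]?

 a  0  1  2  3  4  5  6  7  8  9 10 11 12 13 14 15 16 17
dp  0  1  2  3  4  5  6  7  8  1  2  1  2  3  4  5  6  7

4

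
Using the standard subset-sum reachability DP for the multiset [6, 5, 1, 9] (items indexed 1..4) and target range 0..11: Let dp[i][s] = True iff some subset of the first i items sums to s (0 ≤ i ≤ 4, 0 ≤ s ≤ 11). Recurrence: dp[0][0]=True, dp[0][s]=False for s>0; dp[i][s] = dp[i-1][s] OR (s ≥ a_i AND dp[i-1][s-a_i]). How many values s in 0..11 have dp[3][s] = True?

i\s   0   1   2   3   4   5   6   7   8   9  10  11
  0   T   F   F   F   F   F   F   F   F   F   F   F
  1   T   F   F   F   F   F   T   F   F   F   F   F
  2   T   F   F   F   F   T   T   F   F   F   F   T
  3   T   T   F   F   F   T   T   T   F   F   F   T
  4   T   T   F   F   F   T   T   T   F   T   T   T

6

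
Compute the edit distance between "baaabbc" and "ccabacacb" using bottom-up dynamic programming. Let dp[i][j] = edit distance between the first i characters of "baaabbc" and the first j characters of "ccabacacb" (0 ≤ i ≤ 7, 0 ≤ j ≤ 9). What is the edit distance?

6

   ''  c  c  a  b  a  c  a  c  b
''  0  1  2  3  4  5  6  7  8  9
 b  1  1  2  3  3  4  5  6  7  8
 a  2  2  2  2  3  3  4  5  6  7
 a  3  3  3  2  3  3  4  4  5  6
 a  4  4  4  3  3  3  4  4  5  6
 b  5  5  5  4  3  4  4  5  5  5
 b  6  6  6  5  4  4  5  5  6  5
 c  7  6  6  6  5  5  4  5  5  6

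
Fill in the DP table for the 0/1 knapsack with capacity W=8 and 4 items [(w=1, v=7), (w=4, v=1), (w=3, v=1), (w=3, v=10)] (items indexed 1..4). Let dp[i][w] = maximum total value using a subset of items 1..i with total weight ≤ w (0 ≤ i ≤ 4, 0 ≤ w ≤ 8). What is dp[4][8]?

18

i\w   0   1   2   3   4   5   6   7   8
  0   0   0   0   0   0   0   0   0   0
  1   0   7   7   7   7   7   7   7   7
  2   0   7   7   7   7   8   8   8   8
  3   0   7   7   7   8   8   8   8   9
  4   0   7   7  10  17  17  17  18  18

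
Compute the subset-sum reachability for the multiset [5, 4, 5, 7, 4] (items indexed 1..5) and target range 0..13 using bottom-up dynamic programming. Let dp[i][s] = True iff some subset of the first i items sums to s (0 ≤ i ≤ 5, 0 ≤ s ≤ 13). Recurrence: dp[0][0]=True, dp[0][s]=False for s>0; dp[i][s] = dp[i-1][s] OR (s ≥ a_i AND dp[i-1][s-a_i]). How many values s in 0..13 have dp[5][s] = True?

10

i\s   0   1   2   3   4   5   6   7   8   9  10  11  12  13
  0   T   F   F   F   F   F   F   F   F   F   F   F   F   F
  1   T   F   F   F   F   T   F   F   F   F   F   F   F   F
  2   T   F   F   F   T   T   F   F   F   T   F   F   F   F
  3   T   F   F   F   T   T   F   F   F   T   T   F   F   F
  4   T   F   F   F   T   T   F   T   F   T   T   T   T   F
  5   T   F   F   F   T   T   F   T   T   T   T   T   T   T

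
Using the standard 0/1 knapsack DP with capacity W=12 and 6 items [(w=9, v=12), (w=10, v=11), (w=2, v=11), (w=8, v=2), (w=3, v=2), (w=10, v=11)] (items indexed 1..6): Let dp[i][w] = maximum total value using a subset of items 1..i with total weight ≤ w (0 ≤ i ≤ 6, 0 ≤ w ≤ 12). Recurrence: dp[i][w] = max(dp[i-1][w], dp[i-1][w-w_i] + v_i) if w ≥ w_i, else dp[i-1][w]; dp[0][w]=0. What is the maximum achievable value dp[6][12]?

i\w   0   1   2   3   4   5   6   7   8   9  10  11  12
  0   0   0   0   0   0   0   0   0   0   0   0   0   0
  1   0   0   0   0   0   0   0   0   0  12  12  12  12
  2   0   0   0   0   0   0   0   0   0  12  12  12  12
  3   0   0  11  11  11  11  11  11  11  12  12  23  23
  4   0   0  11  11  11  11  11  11  11  12  13  23  23
  5   0   0  11  11  11  13  13  13  13  13  13  23  23
  6   0   0  11  11  11  13  13  13  13  13  13  23  23

23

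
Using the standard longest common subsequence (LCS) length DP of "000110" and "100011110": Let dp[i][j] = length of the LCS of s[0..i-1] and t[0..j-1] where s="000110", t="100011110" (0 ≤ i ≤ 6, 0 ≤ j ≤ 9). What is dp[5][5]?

   ''  1  0  0  0  1  1  1  1  0
''  0  0  0  0  0  0  0  0  0  0
 0  0  0  1  1  1  1  1  1  1  1
 0  0  0  1  2  2  2  2  2  2  2
 0  0  0  1  2  3  3  3  3  3  3
 1  0  1  1  2  3  4  4  4  4  4
 1  0  1  1  2  3  4  5  5  5  5
 0  0  1  2  2  3  4  5  5  5  6

4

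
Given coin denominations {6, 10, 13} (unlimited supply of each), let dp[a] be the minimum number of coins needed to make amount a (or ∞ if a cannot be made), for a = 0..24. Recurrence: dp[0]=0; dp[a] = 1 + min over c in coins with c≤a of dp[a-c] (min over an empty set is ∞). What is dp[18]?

 a  0  1  2  3  4  5  6  7  8  9 10 11 12 13 14 15 16 17 18 19 20 21 22 23 24
dp  0  -  -  -  -  -  1  -  -  -  1  -  2  1  -  -  2  -  3  2  2  -  3  2  4
(- denotes ∞ / unreachable)

3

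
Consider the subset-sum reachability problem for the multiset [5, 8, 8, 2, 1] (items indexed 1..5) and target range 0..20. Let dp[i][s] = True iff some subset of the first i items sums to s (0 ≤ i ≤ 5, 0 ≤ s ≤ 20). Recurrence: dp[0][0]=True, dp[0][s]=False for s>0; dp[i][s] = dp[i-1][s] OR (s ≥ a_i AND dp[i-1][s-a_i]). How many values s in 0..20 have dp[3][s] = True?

5

i\s   0   1   2   3   4   5   6   7   8   9  10  11  12  13  14  15  16  17  18  19  20
  0   T   F   F   F   F   F   F   F   F   F   F   F   F   F   F   F   F   F   F   F   F
  1   T   F   F   F   F   T   F   F   F   F   F   F   F   F   F   F   F   F   F   F   F
  2   T   F   F   F   F   T   F   F   T   F   F   F   F   T   F   F   F   F   F   F   F
  3   T   F   F   F   F   T   F   F   T   F   F   F   F   T   F   F   T   F   F   F   F
  4   T   F   T   F   F   T   F   T   T   F   T   F   F   T   F   T   T   F   T   F   F
  5   T   T   T   T   F   T   T   T   T   T   T   T   F   T   T   T   T   T   T   T   F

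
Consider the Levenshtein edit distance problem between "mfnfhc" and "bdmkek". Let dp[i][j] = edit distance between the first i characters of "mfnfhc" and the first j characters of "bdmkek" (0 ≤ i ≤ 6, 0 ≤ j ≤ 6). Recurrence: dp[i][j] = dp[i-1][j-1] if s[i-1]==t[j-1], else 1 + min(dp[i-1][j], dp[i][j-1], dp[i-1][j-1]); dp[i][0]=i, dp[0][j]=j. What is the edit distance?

6

   ''  b  d  m  k  e  k
''  0  1  2  3  4  5  6
 m  1  1  2  2  3  4  5
 f  2  2  2  3  3  4  5
 n  3  3  3  3  4  4  5
 f  4  4  4  4  4  5  5
 h  5  5  5  5  5  5  6
 c  6  6  6  6  6  6  6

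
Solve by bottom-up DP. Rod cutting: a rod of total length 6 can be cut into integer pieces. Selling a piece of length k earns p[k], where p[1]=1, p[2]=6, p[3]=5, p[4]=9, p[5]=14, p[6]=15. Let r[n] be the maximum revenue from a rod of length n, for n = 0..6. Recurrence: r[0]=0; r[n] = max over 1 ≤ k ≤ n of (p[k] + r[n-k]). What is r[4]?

   n    0    1    2    3    4    5    6
r[n]    0    1    6    7   12   14   18

12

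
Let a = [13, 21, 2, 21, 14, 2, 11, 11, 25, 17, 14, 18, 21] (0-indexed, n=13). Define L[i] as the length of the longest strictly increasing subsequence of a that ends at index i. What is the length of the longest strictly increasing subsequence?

5

   i    0    1    2    3    4    5    6    7    8    9   10   11   12
a[i]   13   21    2   21   14    2   11   11   25   17   14   18   21
L[i]    1    2    1    2    2    1    2    2    3    3    3    4    5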